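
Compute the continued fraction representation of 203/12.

[16; 1, 11]

Run the Euclidean algorithm on 203 and 12; the successive quotients are the partial quotients a_0, a_1, ... (each step inverts the fractional part left over by the previous one):
  203 = 16*12 + 11, so a_0 = 16.
  12 = 1*11 + 1, so a_1 = 1.
  11 = 11*1 + 0, so a_2 = 11.
The remainder reaches 0 after 3 divisions, so the expansion has 3 partial quotients, read off in order.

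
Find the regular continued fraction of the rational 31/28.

[1; 9, 3]

Run the Euclidean algorithm on 31 and 28; the successive quotients are the partial quotients a_0, a_1, ... (each step inverts the fractional part left over by the previous one):
  31 = 1*28 + 3, so a_0 = 1.
  28 = 9*3 + 1, so a_1 = 9.
  3 = 3*1 + 0, so a_2 = 3.
The remainder reaches 0 after 3 divisions, so the expansion has 3 partial quotients, read off in order.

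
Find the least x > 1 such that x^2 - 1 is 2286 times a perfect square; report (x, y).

(x, y) = (130049, 2720)

First expand sqrt(2286) as a continued fraction. With x_i = (sqrt(2286) + m_i)/d_i and (m_0, d_0) = (0, 1): a_0 = floor(sqrt(2286)) = 47, since 47^2 = 2209 <= 2286 < 2304 = 48^2.
Iterate m_{i+1} = d_i*a_i - m_i, d_{i+1} = (2286 - m_{i+1}^2)/d_i, a_{i+1} = floor((a_0 + m_{i+1})/d_{i+1}):
  m_1 = 1*47 - 0 = 47, d_1 = (2286 - 47^2)/1 = 77/1 = 77, a_1 = floor((47 + 47)/77) = 1.
  m_2 = 77*1 - 47 = 30, d_2 = (2286 - 30^2)/77 = 1386/77 = 18, a_2 = floor((47 + 30)/18) = 4.
  m_3 = 18*4 - 30 = 42, d_3 = (2286 - 42^2)/18 = 522/18 = 29, a_3 = floor((47 + 42)/29) = 3.
  m_4 = 29*3 - 42 = 45, d_4 = (2286 - 45^2)/29 = 261/29 = 9, a_4 = floor((47 + 45)/9) = 10.
  m_5 = 9*10 - 45 = 45, d_5 = (2286 - 45^2)/9 = 261/9 = 29, a_5 = floor((47 + 45)/29) = 3.
  m_6 = 29*3 - 45 = 42, d_6 = (2286 - 42^2)/29 = 522/29 = 18, a_6 = floor((47 + 42)/18) = 4.
  m_7 = 18*4 - 42 = 30, d_7 = (2286 - 30^2)/18 = 1386/18 = 77, a_7 = floor((47 + 30)/77) = 1.
  m_8 = 77*1 - 30 = 47, d_8 = (2286 - 47^2)/77 = 77/77 = 1, a_8 = floor((47 + 47)/1) = 94.
  m_9 = 1*94 - 47 = 47, d_9 = (2286 - 47^2)/1 = 77/1 = 77: (m_9, d_9) = (m_1, d_1) = (47, 77), so from here the quotients repeat a_1, ..., a_8; the period length is 8.
So sqrt(2286) = [47; (1, 4, 3, 10, 3, 4, 1, 94)] with period length k = 8.
k is even, so the fundamental solution of x^2 - 2286y^2 = 1 is (p_{k-1}, q_{k-1}) = (p_7, q_7); compute convergents through index 7.
Convergents (p_i = a_i*p_{i-1} + p_{i-2}, q_i = a_i*q_{i-1} + q_{i-2} with p_{-2}=0, p_{-1}=1, q_{-2}=1, q_{-1}=0):
  i=0: a_0=47, p_0 = 47*1 + 0 = 47, q_0 = 47*0 + 1 = 1.
  i=1: a_1=1, p_1 = 1*47 + 1 = 48, q_1 = 1*1 + 0 = 1.
  i=2: a_2=4, p_2 = 4*48 + 47 = 239, q_2 = 4*1 + 1 = 5.
  i=3: a_3=3, p_3 = 3*239 + 48 = 765, q_3 = 3*5 + 1 = 16.
  i=4: a_4=10, p_4 = 10*765 + 239 = 7889, q_4 = 10*16 + 5 = 165.
  i=5: a_5=3, p_5 = 3*7889 + 765 = 24432, q_5 = 3*165 + 16 = 511.
  i=6: a_6=4, p_6 = 4*24432 + 7889 = 105617, q_6 = 4*511 + 165 = 2209.
  i=7: a_7=1, p_7 = 1*105617 + 24432 = 130049, q_7 = 1*2209 + 511 = 2720.
Check: 130049^2 - 2286*2720^2 = 16912742401 - 16912742400 = 1, so (x, y) = (130049, 2720) solves the equation, and by the theorem it is the least positive solution.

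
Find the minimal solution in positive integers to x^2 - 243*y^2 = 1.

(x, y) = (70226, 4505)

First expand sqrt(243) as a continued fraction. With x_i = (sqrt(243) + m_i)/d_i and (m_0, d_0) = (0, 1): a_0 = floor(sqrt(243)) = 15, since 15^2 = 225 <= 243 < 256 = 16^2.
Iterate m_{i+1} = d_i*a_i - m_i, d_{i+1} = (243 - m_{i+1}^2)/d_i, a_{i+1} = floor((a_0 + m_{i+1})/d_{i+1}):
  m_1 = 1*15 - 0 = 15, d_1 = (243 - 15^2)/1 = 18/1 = 18, a_1 = floor((15 + 15)/18) = 1.
  m_2 = 18*1 - 15 = 3, d_2 = (243 - 3^2)/18 = 234/18 = 13, a_2 = floor((15 + 3)/13) = 1.
  m_3 = 13*1 - 3 = 10, d_3 = (243 - 10^2)/13 = 143/13 = 11, a_3 = floor((15 + 10)/11) = 2.
  m_4 = 11*2 - 10 = 12, d_4 = (243 - 12^2)/11 = 99/11 = 9, a_4 = floor((15 + 12)/9) = 3.
  m_5 = 9*3 - 12 = 15, d_5 = (243 - 15^2)/9 = 18/9 = 2, a_5 = floor((15 + 15)/2) = 15.
  m_6 = 2*15 - 15 = 15, d_6 = (243 - 15^2)/2 = 18/2 = 9, a_6 = floor((15 + 15)/9) = 3.
  m_7 = 9*3 - 15 = 12, d_7 = (243 - 12^2)/9 = 99/9 = 11, a_7 = floor((15 + 12)/11) = 2.
  m_8 = 11*2 - 12 = 10, d_8 = (243 - 10^2)/11 = 143/11 = 13, a_8 = floor((15 + 10)/13) = 1.
  m_9 = 13*1 - 10 = 3, d_9 = (243 - 3^2)/13 = 234/13 = 18, a_9 = floor((15 + 3)/18) = 1.
  m_10 = 18*1 - 3 = 15, d_10 = (243 - 15^2)/18 = 18/18 = 1, a_10 = floor((15 + 15)/1) = 30.
  m_11 = 1*30 - 15 = 15, d_11 = (243 - 15^2)/1 = 18/1 = 18: (m_11, d_11) = (m_1, d_1) = (15, 18), so from here the quotients repeat a_1, ..., a_10; the period length is 10.
So sqrt(243) = [15; (1, 1, 2, 3, 15, 3, 2, 1, 1, 30)] with period length k = 10.
k is even, so the fundamental solution of x^2 - 243y^2 = 1 is (p_{k-1}, q_{k-1}) = (p_9, q_9); compute convergents through index 9.
Convergents (p_i = a_i*p_{i-1} + p_{i-2}, q_i = a_i*q_{i-1} + q_{i-2} with p_{-2}=0, p_{-1}=1, q_{-2}=1, q_{-1}=0):
  i=0: a_0=15, p_0 = 15*1 + 0 = 15, q_0 = 15*0 + 1 = 1.
  i=1: a_1=1, p_1 = 1*15 + 1 = 16, q_1 = 1*1 + 0 = 1.
  i=2: a_2=1, p_2 = 1*16 + 15 = 31, q_2 = 1*1 + 1 = 2.
  i=3: a_3=2, p_3 = 2*31 + 16 = 78, q_3 = 2*2 + 1 = 5.
  i=4: a_4=3, p_4 = 3*78 + 31 = 265, q_4 = 3*5 + 2 = 17.
  i=5: a_5=15, p_5 = 15*265 + 78 = 4053, q_5 = 15*17 + 5 = 260.
  i=6: a_6=3, p_6 = 3*4053 + 265 = 12424, q_6 = 3*260 + 17 = 797.
  i=7: a_7=2, p_7 = 2*12424 + 4053 = 28901, q_7 = 2*797 + 260 = 1854.
  i=8: a_8=1, p_8 = 1*28901 + 12424 = 41325, q_8 = 1*1854 + 797 = 2651.
  i=9: a_9=1, p_9 = 1*41325 + 28901 = 70226, q_9 = 1*2651 + 1854 = 4505.
Check: 70226^2 - 243*4505^2 = 4931691076 - 4931691075 = 1, so (x, y) = (70226, 4505) solves the equation, and by the theorem it is the least positive solution.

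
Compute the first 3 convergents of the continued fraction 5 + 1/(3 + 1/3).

5/1, 16/3, 53/10

Using the convergent recurrence p_i = a_i*p_{i-1} + p_{i-2}, q_i = a_i*q_{i-1} + q_{i-2} with p_{-2}=0, p_{-1}=1, q_{-2}=1, q_{-1}=0:
  i=0: a_0=5, p_0 = 5*1 + 0 = 5, q_0 = 5*0 + 1 = 1.
  i=1: a_1=3, p_1 = 3*5 + 1 = 16, q_1 = 3*1 + 0 = 3.
  i=2: a_2=3, p_2 = 3*16 + 5 = 53, q_2 = 3*3 + 1 = 10.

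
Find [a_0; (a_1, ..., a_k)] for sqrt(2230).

Write x_i = (sqrt(2230) + m_i)/d_i with (m_0, d_0) = (0, 1). a_0 = floor(sqrt(2230)) = 47, since 47^2 = 2209 <= 2230 < 2304 = 48^2.
Iterate m_{i+1} = d_i*a_i - m_i, d_{i+1} = (2230 - m_{i+1}^2)/d_i, a_{i+1} = floor((a_0 + m_{i+1})/d_{i+1}):
  m_1 = 1*47 - 0 = 47, d_1 = (2230 - 47^2)/1 = 21/1 = 21, a_1 = floor((47 + 47)/21) = 4.
  m_2 = 21*4 - 47 = 37, d_2 = (2230 - 37^2)/21 = 861/21 = 41, a_2 = floor((47 + 37)/41) = 2.
  m_3 = 41*2 - 37 = 45, d_3 = (2230 - 45^2)/41 = 205/41 = 5, a_3 = floor((47 + 45)/5) = 18.
  m_4 = 5*18 - 45 = 45, d_4 = (2230 - 45^2)/5 = 205/5 = 41, a_4 = floor((47 + 45)/41) = 2.
  m_5 = 41*2 - 45 = 37, d_5 = (2230 - 37^2)/41 = 861/41 = 21, a_5 = floor((47 + 37)/21) = 4.
  m_6 = 21*4 - 37 = 47, d_6 = (2230 - 47^2)/21 = 21/21 = 1, a_6 = floor((47 + 47)/1) = 94.
  m_7 = 1*94 - 47 = 47, d_7 = (2230 - 47^2)/1 = 21/1 = 21: (m_7, d_7) = (m_1, d_1) = (47, 21), so from here the quotients repeat a_1, ..., a_6; the period length is 6.
Hence the expansion of sqrt(2230) is a_0 = 47 followed by the repeating block 4, 2, 18, 2, 4, 94 (period 6).

[47; (4, 2, 18, 2, 4, 94)]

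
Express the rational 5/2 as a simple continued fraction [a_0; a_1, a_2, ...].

[2; 2]

Run the Euclidean algorithm on 5 and 2; the successive quotients are the partial quotients a_0, a_1, ... (each step inverts the fractional part left over by the previous one):
  5 = 2*2 + 1, so a_0 = 2.
  2 = 2*1 + 0, so a_1 = 2.
The remainder reaches 0 after 2 divisions, so the expansion has 2 partial quotients, read off in order.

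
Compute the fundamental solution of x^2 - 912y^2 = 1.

(x, y) = (151, 5)

First expand sqrt(912) as a continued fraction. With x_i = (sqrt(912) + m_i)/d_i and (m_0, d_0) = (0, 1): a_0 = floor(sqrt(912)) = 30, since 30^2 = 900 <= 912 < 961 = 31^2.
Iterate m_{i+1} = d_i*a_i - m_i, d_{i+1} = (912 - m_{i+1}^2)/d_i, a_{i+1} = floor((a_0 + m_{i+1})/d_{i+1}):
  m_1 = 1*30 - 0 = 30, d_1 = (912 - 30^2)/1 = 12/1 = 12, a_1 = floor((30 + 30)/12) = 5.
  m_2 = 12*5 - 30 = 30, d_2 = (912 - 30^2)/12 = 12/12 = 1, a_2 = floor((30 + 30)/1) = 60.
  m_3 = 1*60 - 30 = 30, d_3 = (912 - 30^2)/1 = 12/1 = 12: (m_3, d_3) = (m_1, d_1) = (30, 12), so from here the quotients repeat a_1, a_2; the period length is 2.
So sqrt(912) = [30; (5, 60)] with period length k = 2.
k is even, so the fundamental solution of x^2 - 912y^2 = 1 is (p_{k-1}, q_{k-1}) = (p_1, q_1); compute convergents through index 1.
Convergents (p_i = a_i*p_{i-1} + p_{i-2}, q_i = a_i*q_{i-1} + q_{i-2} with p_{-2}=0, p_{-1}=1, q_{-2}=1, q_{-1}=0):
  i=0: a_0=30, p_0 = 30*1 + 0 = 30, q_0 = 30*0 + 1 = 1.
  i=1: a_1=5, p_1 = 5*30 + 1 = 151, q_1 = 5*1 + 0 = 5.
Check: 151^2 - 912*5^2 = 22801 - 22800 = 1, so (x, y) = (151, 5) solves the equation, and by the theorem it is the least positive solution.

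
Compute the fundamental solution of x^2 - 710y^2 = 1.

First expand sqrt(710) as a continued fraction. With x_i = (sqrt(710) + m_i)/d_i and (m_0, d_0) = (0, 1): a_0 = floor(sqrt(710)) = 26, since 26^2 = 676 <= 710 < 729 = 27^2.
Iterate m_{i+1} = d_i*a_i - m_i, d_{i+1} = (710 - m_{i+1}^2)/d_i, a_{i+1} = floor((a_0 + m_{i+1})/d_{i+1}):
  m_1 = 1*26 - 0 = 26, d_1 = (710 - 26^2)/1 = 34/1 = 34, a_1 = floor((26 + 26)/34) = 1.
  m_2 = 34*1 - 26 = 8, d_2 = (710 - 8^2)/34 = 646/34 = 19, a_2 = floor((26 + 8)/19) = 1.
  m_3 = 19*1 - 8 = 11, d_3 = (710 - 11^2)/19 = 589/19 = 31, a_3 = floor((26 + 11)/31) = 1.
  m_4 = 31*1 - 11 = 20, d_4 = (710 - 20^2)/31 = 310/31 = 10, a_4 = floor((26 + 20)/10) = 4.
  m_5 = 10*4 - 20 = 20, d_5 = (710 - 20^2)/10 = 310/10 = 31, a_5 = floor((26 + 20)/31) = 1.
  m_6 = 31*1 - 20 = 11, d_6 = (710 - 11^2)/31 = 589/31 = 19, a_6 = floor((26 + 11)/19) = 1.
  m_7 = 19*1 - 11 = 8, d_7 = (710 - 8^2)/19 = 646/19 = 34, a_7 = floor((26 + 8)/34) = 1.
  m_8 = 34*1 - 8 = 26, d_8 = (710 - 26^2)/34 = 34/34 = 1, a_8 = floor((26 + 26)/1) = 52.
  m_9 = 1*52 - 26 = 26, d_9 = (710 - 26^2)/1 = 34/1 = 34: (m_9, d_9) = (m_1, d_1) = (26, 34), so from here the quotients repeat a_1, ..., a_8; the period length is 8.
So sqrt(710) = [26; (1, 1, 1, 4, 1, 1, 1, 52)] with period length k = 8.
k is even, so the fundamental solution of x^2 - 710y^2 = 1 is (p_{k-1}, q_{k-1}) = (p_7, q_7); compute convergents through index 7.
Convergents (p_i = a_i*p_{i-1} + p_{i-2}, q_i = a_i*q_{i-1} + q_{i-2} with p_{-2}=0, p_{-1}=1, q_{-2}=1, q_{-1}=0):
  i=0: a_0=26, p_0 = 26*1 + 0 = 26, q_0 = 26*0 + 1 = 1.
  i=1: a_1=1, p_1 = 1*26 + 1 = 27, q_1 = 1*1 + 0 = 1.
  i=2: a_2=1, p_2 = 1*27 + 26 = 53, q_2 = 1*1 + 1 = 2.
  i=3: a_3=1, p_3 = 1*53 + 27 = 80, q_3 = 1*2 + 1 = 3.
  i=4: a_4=4, p_4 = 4*80 + 53 = 373, q_4 = 4*3 + 2 = 14.
  i=5: a_5=1, p_5 = 1*373 + 80 = 453, q_5 = 1*14 + 3 = 17.
  i=6: a_6=1, p_6 = 1*453 + 373 = 826, q_6 = 1*17 + 14 = 31.
  i=7: a_7=1, p_7 = 1*826 + 453 = 1279, q_7 = 1*31 + 17 = 48.
Check: 1279^2 - 710*48^2 = 1635841 - 1635840 = 1, so (x, y) = (1279, 48) solves the equation, and by the theorem it is the least positive solution.

(x, y) = (1279, 48)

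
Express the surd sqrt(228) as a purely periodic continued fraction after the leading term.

Write x_i = (sqrt(228) + m_i)/d_i with (m_0, d_0) = (0, 1). a_0 = floor(sqrt(228)) = 15, since 15^2 = 225 <= 228 < 256 = 16^2.
Iterate m_{i+1} = d_i*a_i - m_i, d_{i+1} = (228 - m_{i+1}^2)/d_i, a_{i+1} = floor((a_0 + m_{i+1})/d_{i+1}):
  m_1 = 1*15 - 0 = 15, d_1 = (228 - 15^2)/1 = 3/1 = 3, a_1 = floor((15 + 15)/3) = 10.
  m_2 = 3*10 - 15 = 15, d_2 = (228 - 15^2)/3 = 3/3 = 1, a_2 = floor((15 + 15)/1) = 30.
  m_3 = 1*30 - 15 = 15, d_3 = (228 - 15^2)/1 = 3/1 = 3: (m_3, d_3) = (m_1, d_1) = (15, 3), so from here the quotients repeat a_1, a_2; the period length is 2.
Hence the expansion of sqrt(228) is a_0 = 15 followed by the repeating block 10, 30 (period 2).

[15; (10, 30)]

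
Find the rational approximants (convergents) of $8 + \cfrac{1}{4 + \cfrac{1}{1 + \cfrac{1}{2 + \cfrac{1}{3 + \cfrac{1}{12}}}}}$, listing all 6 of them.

8/1, 33/4, 41/5, 115/14, 386/47, 4747/578

Using the convergent recurrence p_i = a_i*p_{i-1} + p_{i-2}, q_i = a_i*q_{i-1} + q_{i-2} with p_{-2}=0, p_{-1}=1, q_{-2}=1, q_{-1}=0:
  i=0: a_0=8, p_0 = 8*1 + 0 = 8, q_0 = 8*0 + 1 = 1.
  i=1: a_1=4, p_1 = 4*8 + 1 = 33, q_1 = 4*1 + 0 = 4.
  i=2: a_2=1, p_2 = 1*33 + 8 = 41, q_2 = 1*4 + 1 = 5.
  i=3: a_3=2, p_3 = 2*41 + 33 = 115, q_3 = 2*5 + 4 = 14.
  i=4: a_4=3, p_4 = 3*115 + 41 = 386, q_4 = 3*14 + 5 = 47.
  i=5: a_5=12, p_5 = 12*386 + 115 = 4747, q_5 = 12*47 + 14 = 578.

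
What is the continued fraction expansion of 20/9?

[2; 4, 2]

Run the Euclidean algorithm on 20 and 9; the successive quotients are the partial quotients a_0, a_1, ... (each step inverts the fractional part left over by the previous one):
  20 = 2*9 + 2, so a_0 = 2.
  9 = 4*2 + 1, so a_1 = 4.
  2 = 2*1 + 0, so a_2 = 2.
The remainder reaches 0 after 3 divisions, so the expansion has 3 partial quotients, read off in order.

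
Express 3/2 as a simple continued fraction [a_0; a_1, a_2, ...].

Run the Euclidean algorithm on 3 and 2; the successive quotients are the partial quotients a_0, a_1, ... (each step inverts the fractional part left over by the previous one):
  3 = 1*2 + 1, so a_0 = 1.
  2 = 2*1 + 0, so a_1 = 2.
The remainder reaches 0 after 2 divisions, so the expansion has 2 partial quotients, read off in order.

[1; 2]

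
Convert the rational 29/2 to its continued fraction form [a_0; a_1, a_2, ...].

[14; 2]

Run the Euclidean algorithm on 29 and 2; the successive quotients are the partial quotients a_0, a_1, ... (each step inverts the fractional part left over by the previous one):
  29 = 14*2 + 1, so a_0 = 14.
  2 = 2*1 + 0, so a_1 = 2.
The remainder reaches 0 after 2 divisions, so the expansion has 2 partial quotients, read off in order.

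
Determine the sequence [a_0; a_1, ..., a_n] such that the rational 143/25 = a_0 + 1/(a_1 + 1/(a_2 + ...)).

Run the Euclidean algorithm on 143 and 25; the successive quotients are the partial quotients a_0, a_1, ... (each step inverts the fractional part left over by the previous one):
  143 = 5*25 + 18, so a_0 = 5.
  25 = 1*18 + 7, so a_1 = 1.
  18 = 2*7 + 4, so a_2 = 2.
  7 = 1*4 + 3, so a_3 = 1.
  4 = 1*3 + 1, so a_4 = 1.
  3 = 3*1 + 0, so a_5 = 3.
The remainder reaches 0 after 6 divisions, so the expansion has 6 partial quotients, read off in order.

[5; 1, 2, 1, 1, 3]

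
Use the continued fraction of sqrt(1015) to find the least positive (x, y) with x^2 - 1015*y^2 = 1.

First expand sqrt(1015) as a continued fraction. With x_i = (sqrt(1015) + m_i)/d_i and (m_0, d_0) = (0, 1): a_0 = floor(sqrt(1015)) = 31, since 31^2 = 961 <= 1015 < 1024 = 32^2.
Iterate m_{i+1} = d_i*a_i - m_i, d_{i+1} = (1015 - m_{i+1}^2)/d_i, a_{i+1} = floor((a_0 + m_{i+1})/d_{i+1}):
  m_1 = 1*31 - 0 = 31, d_1 = (1015 - 31^2)/1 = 54/1 = 54, a_1 = floor((31 + 31)/54) = 1.
  m_2 = 54*1 - 31 = 23, d_2 = (1015 - 23^2)/54 = 486/54 = 9, a_2 = floor((31 + 23)/9) = 6.
  m_3 = 9*6 - 23 = 31, d_3 = (1015 - 31^2)/9 = 54/9 = 6, a_3 = floor((31 + 31)/6) = 10.
  m_4 = 6*10 - 31 = 29, d_4 = (1015 - 29^2)/6 = 174/6 = 29, a_4 = floor((31 + 29)/29) = 2.
  m_5 = 29*2 - 29 = 29, d_5 = (1015 - 29^2)/29 = 174/29 = 6, a_5 = floor((31 + 29)/6) = 10.
  m_6 = 6*10 - 29 = 31, d_6 = (1015 - 31^2)/6 = 54/6 = 9, a_6 = floor((31 + 31)/9) = 6.
  m_7 = 9*6 - 31 = 23, d_7 = (1015 - 23^2)/9 = 486/9 = 54, a_7 = floor((31 + 23)/54) = 1.
  m_8 = 54*1 - 23 = 31, d_8 = (1015 - 31^2)/54 = 54/54 = 1, a_8 = floor((31 + 31)/1) = 62.
  m_9 = 1*62 - 31 = 31, d_9 = (1015 - 31^2)/1 = 54/1 = 54: (m_9, d_9) = (m_1, d_1) = (31, 54), so from here the quotients repeat a_1, ..., a_8; the period length is 8.
So sqrt(1015) = [31; (1, 6, 10, 2, 10, 6, 1, 62)] with period length k = 8.
k is even, so the fundamental solution of x^2 - 1015y^2 = 1 is (p_{k-1}, q_{k-1}) = (p_7, q_7); compute convergents through index 7.
Convergents (p_i = a_i*p_{i-1} + p_{i-2}, q_i = a_i*q_{i-1} + q_{i-2} with p_{-2}=0, p_{-1}=1, q_{-2}=1, q_{-1}=0):
  i=0: a_0=31, p_0 = 31*1 + 0 = 31, q_0 = 31*0 + 1 = 1.
  i=1: a_1=1, p_1 = 1*31 + 1 = 32, q_1 = 1*1 + 0 = 1.
  i=2: a_2=6, p_2 = 6*32 + 31 = 223, q_2 = 6*1 + 1 = 7.
  i=3: a_3=10, p_3 = 10*223 + 32 = 2262, q_3 = 10*7 + 1 = 71.
  i=4: a_4=2, p_4 = 2*2262 + 223 = 4747, q_4 = 2*71 + 7 = 149.
  i=5: a_5=10, p_5 = 10*4747 + 2262 = 49732, q_5 = 10*149 + 71 = 1561.
  i=6: a_6=6, p_6 = 6*49732 + 4747 = 303139, q_6 = 6*1561 + 149 = 9515.
  i=7: a_7=1, p_7 = 1*303139 + 49732 = 352871, q_7 = 1*9515 + 1561 = 11076.
Check: 352871^2 - 1015*11076^2 = 124517942641 - 124517942640 = 1, so (x, y) = (352871, 11076) solves the equation, and by the theorem it is the least positive solution.

(x, y) = (352871, 11076)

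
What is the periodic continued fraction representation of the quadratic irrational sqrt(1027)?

[32; (21, 2, 1, 6, 2, 4, 2, 6, 1, 2, 21, 64)]

Write x_i = (sqrt(1027) + m_i)/d_i with (m_0, d_0) = (0, 1). a_0 = floor(sqrt(1027)) = 32, since 32^2 = 1024 <= 1027 < 1089 = 33^2.
Iterate m_{i+1} = d_i*a_i - m_i, d_{i+1} = (1027 - m_{i+1}^2)/d_i, a_{i+1} = floor((a_0 + m_{i+1})/d_{i+1}):
  m_1 = 1*32 - 0 = 32, d_1 = (1027 - 32^2)/1 = 3/1 = 3, a_1 = floor((32 + 32)/3) = 21.
  m_2 = 3*21 - 32 = 31, d_2 = (1027 - 31^2)/3 = 66/3 = 22, a_2 = floor((32 + 31)/22) = 2.
  m_3 = 22*2 - 31 = 13, d_3 = (1027 - 13^2)/22 = 858/22 = 39, a_3 = floor((32 + 13)/39) = 1.
  m_4 = 39*1 - 13 = 26, d_4 = (1027 - 26^2)/39 = 351/39 = 9, a_4 = floor((32 + 26)/9) = 6.
  m_5 = 9*6 - 26 = 28, d_5 = (1027 - 28^2)/9 = 243/9 = 27, a_5 = floor((32 + 28)/27) = 2.
  m_6 = 27*2 - 28 = 26, d_6 = (1027 - 26^2)/27 = 351/27 = 13, a_6 = floor((32 + 26)/13) = 4.
  m_7 = 13*4 - 26 = 26, d_7 = (1027 - 26^2)/13 = 351/13 = 27, a_7 = floor((32 + 26)/27) = 2.
  m_8 = 27*2 - 26 = 28, d_8 = (1027 - 28^2)/27 = 243/27 = 9, a_8 = floor((32 + 28)/9) = 6.
  m_9 = 9*6 - 28 = 26, d_9 = (1027 - 26^2)/9 = 351/9 = 39, a_9 = floor((32 + 26)/39) = 1.
  m_10 = 39*1 - 26 = 13, d_10 = (1027 - 13^2)/39 = 858/39 = 22, a_10 = floor((32 + 13)/22) = 2.
  m_11 = 22*2 - 13 = 31, d_11 = (1027 - 31^2)/22 = 66/22 = 3, a_11 = floor((32 + 31)/3) = 21.
  m_12 = 3*21 - 31 = 32, d_12 = (1027 - 32^2)/3 = 3/3 = 1, a_12 = floor((32 + 32)/1) = 64.
  m_13 = 1*64 - 32 = 32, d_13 = (1027 - 32^2)/1 = 3/1 = 3: (m_13, d_13) = (m_1, d_1) = (32, 3), so from here the quotients repeat a_1, ..., a_12; the period length is 12.
Hence the expansion of sqrt(1027) is a_0 = 32 followed by the repeating block 21, 2, 1, 6, 2, 4, 2, 6, 1, 2, 21, 64 (period 12).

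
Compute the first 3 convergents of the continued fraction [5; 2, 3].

Using the convergent recurrence p_i = a_i*p_{i-1} + p_{i-2}, q_i = a_i*q_{i-1} + q_{i-2} with p_{-2}=0, p_{-1}=1, q_{-2}=1, q_{-1}=0:
  i=0: a_0=5, p_0 = 5*1 + 0 = 5, q_0 = 5*0 + 1 = 1.
  i=1: a_1=2, p_1 = 2*5 + 1 = 11, q_1 = 2*1 + 0 = 2.
  i=2: a_2=3, p_2 = 3*11 + 5 = 38, q_2 = 3*2 + 1 = 7.

5/1, 11/2, 38/7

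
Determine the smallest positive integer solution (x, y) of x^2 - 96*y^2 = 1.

First expand sqrt(96) as a continued fraction. With x_i = (sqrt(96) + m_i)/d_i and (m_0, d_0) = (0, 1): a_0 = floor(sqrt(96)) = 9, since 9^2 = 81 <= 96 < 100 = 10^2.
Iterate m_{i+1} = d_i*a_i - m_i, d_{i+1} = (96 - m_{i+1}^2)/d_i, a_{i+1} = floor((a_0 + m_{i+1})/d_{i+1}):
  m_1 = 1*9 - 0 = 9, d_1 = (96 - 9^2)/1 = 15/1 = 15, a_1 = floor((9 + 9)/15) = 1.
  m_2 = 15*1 - 9 = 6, d_2 = (96 - 6^2)/15 = 60/15 = 4, a_2 = floor((9 + 6)/4) = 3.
  m_3 = 4*3 - 6 = 6, d_3 = (96 - 6^2)/4 = 60/4 = 15, a_3 = floor((9 + 6)/15) = 1.
  m_4 = 15*1 - 6 = 9, d_4 = (96 - 9^2)/15 = 15/15 = 1, a_4 = floor((9 + 9)/1) = 18.
  m_5 = 1*18 - 9 = 9, d_5 = (96 - 9^2)/1 = 15/1 = 15: (m_5, d_5) = (m_1, d_1) = (9, 15), so from here the quotients repeat a_1, ..., a_4; the period length is 4.
So sqrt(96) = [9; (1, 3, 1, 18)] with period length k = 4.
k is even, so the fundamental solution of x^2 - 96y^2 = 1 is (p_{k-1}, q_{k-1}) = (p_3, q_3); compute convergents through index 3.
Convergents (p_i = a_i*p_{i-1} + p_{i-2}, q_i = a_i*q_{i-1} + q_{i-2} with p_{-2}=0, p_{-1}=1, q_{-2}=1, q_{-1}=0):
  i=0: a_0=9, p_0 = 9*1 + 0 = 9, q_0 = 9*0 + 1 = 1.
  i=1: a_1=1, p_1 = 1*9 + 1 = 10, q_1 = 1*1 + 0 = 1.
  i=2: a_2=3, p_2 = 3*10 + 9 = 39, q_2 = 3*1 + 1 = 4.
  i=3: a_3=1, p_3 = 1*39 + 10 = 49, q_3 = 1*4 + 1 = 5.
Check: 49^2 - 96*5^2 = 2401 - 2400 = 1, so (x, y) = (49, 5) solves the equation, and by the theorem it is the least positive solution.

(x, y) = (49, 5)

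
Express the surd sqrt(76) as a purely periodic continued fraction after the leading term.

[8; (1, 2, 1, 1, 5, 4, 5, 1, 1, 2, 1, 16)]

Write x_i = (sqrt(76) + m_i)/d_i with (m_0, d_0) = (0, 1). a_0 = floor(sqrt(76)) = 8, since 8^2 = 64 <= 76 < 81 = 9^2.
Iterate m_{i+1} = d_i*a_i - m_i, d_{i+1} = (76 - m_{i+1}^2)/d_i, a_{i+1} = floor((a_0 + m_{i+1})/d_{i+1}):
  m_1 = 1*8 - 0 = 8, d_1 = (76 - 8^2)/1 = 12/1 = 12, a_1 = floor((8 + 8)/12) = 1.
  m_2 = 12*1 - 8 = 4, d_2 = (76 - 4^2)/12 = 60/12 = 5, a_2 = floor((8 + 4)/5) = 2.
  m_3 = 5*2 - 4 = 6, d_3 = (76 - 6^2)/5 = 40/5 = 8, a_3 = floor((8 + 6)/8) = 1.
  m_4 = 8*1 - 6 = 2, d_4 = (76 - 2^2)/8 = 72/8 = 9, a_4 = floor((8 + 2)/9) = 1.
  m_5 = 9*1 - 2 = 7, d_5 = (76 - 7^2)/9 = 27/9 = 3, a_5 = floor((8 + 7)/3) = 5.
  m_6 = 3*5 - 7 = 8, d_6 = (76 - 8^2)/3 = 12/3 = 4, a_6 = floor((8 + 8)/4) = 4.
  m_7 = 4*4 - 8 = 8, d_7 = (76 - 8^2)/4 = 12/4 = 3, a_7 = floor((8 + 8)/3) = 5.
  m_8 = 3*5 - 8 = 7, d_8 = (76 - 7^2)/3 = 27/3 = 9, a_8 = floor((8 + 7)/9) = 1.
  m_9 = 9*1 - 7 = 2, d_9 = (76 - 2^2)/9 = 72/9 = 8, a_9 = floor((8 + 2)/8) = 1.
  m_10 = 8*1 - 2 = 6, d_10 = (76 - 6^2)/8 = 40/8 = 5, a_10 = floor((8 + 6)/5) = 2.
  m_11 = 5*2 - 6 = 4, d_11 = (76 - 4^2)/5 = 60/5 = 12, a_11 = floor((8 + 4)/12) = 1.
  m_12 = 12*1 - 4 = 8, d_12 = (76 - 8^2)/12 = 12/12 = 1, a_12 = floor((8 + 8)/1) = 16.
  m_13 = 1*16 - 8 = 8, d_13 = (76 - 8^2)/1 = 12/1 = 12: (m_13, d_13) = (m_1, d_1) = (8, 12), so from here the quotients repeat a_1, ..., a_12; the period length is 12.
Hence the expansion of sqrt(76) is a_0 = 8 followed by the repeating block 1, 2, 1, 1, 5, 4, 5, 1, 1, 2, 1, 16 (period 12).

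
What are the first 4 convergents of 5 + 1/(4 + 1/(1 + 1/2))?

Using the convergent recurrence p_i = a_i*p_{i-1} + p_{i-2}, q_i = a_i*q_{i-1} + q_{i-2} with p_{-2}=0, p_{-1}=1, q_{-2}=1, q_{-1}=0:
  i=0: a_0=5, p_0 = 5*1 + 0 = 5, q_0 = 5*0 + 1 = 1.
  i=1: a_1=4, p_1 = 4*5 + 1 = 21, q_1 = 4*1 + 0 = 4.
  i=2: a_2=1, p_2 = 1*21 + 5 = 26, q_2 = 1*4 + 1 = 5.
  i=3: a_3=2, p_3 = 2*26 + 21 = 73, q_3 = 2*5 + 4 = 14.

5/1, 21/4, 26/5, 73/14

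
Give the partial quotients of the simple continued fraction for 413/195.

[2; 8, 2, 11]

Run the Euclidean algorithm on 413 and 195; the successive quotients are the partial quotients a_0, a_1, ... (each step inverts the fractional part left over by the previous one):
  413 = 2*195 + 23, so a_0 = 2.
  195 = 8*23 + 11, so a_1 = 8.
  23 = 2*11 + 1, so a_2 = 2.
  11 = 11*1 + 0, so a_3 = 11.
The remainder reaches 0 after 4 divisions, so the expansion has 4 partial quotients, read off in order.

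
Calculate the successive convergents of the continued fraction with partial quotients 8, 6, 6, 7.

Using the convergent recurrence p_i = a_i*p_{i-1} + p_{i-2}, q_i = a_i*q_{i-1} + q_{i-2} with p_{-2}=0, p_{-1}=1, q_{-2}=1, q_{-1}=0:
  i=0: a_0=8, p_0 = 8*1 + 0 = 8, q_0 = 8*0 + 1 = 1.
  i=1: a_1=6, p_1 = 6*8 + 1 = 49, q_1 = 6*1 + 0 = 6.
  i=2: a_2=6, p_2 = 6*49 + 8 = 302, q_2 = 6*6 + 1 = 37.
  i=3: a_3=7, p_3 = 7*302 + 49 = 2163, q_3 = 7*37 + 6 = 265.

8/1, 49/6, 302/37, 2163/265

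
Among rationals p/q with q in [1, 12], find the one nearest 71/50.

Expand x = 71/50 as a continued fraction with the Euclidean algorithm:
  71 = 1*50 + 21, so a_0 = 1.
  50 = 2*21 + 8, so a_1 = 2.
  21 = 2*8 + 5, so a_2 = 2.
  8 = 1*5 + 3, so a_3 = 1.
  5 = 1*3 + 2, so a_4 = 1.
  3 = 1*2 + 1, so a_5 = 1.
  2 = 2*1 + 0, so a_6 = 2.
so x = [1; 2, 2, 1, 1, 1, 2].
Convergents (p_i = a_i*p_{i-1} + p_{i-2}, q_i = a_i*q_{i-1} + q_{i-2} with p_{-2}=0, p_{-1}=1, q_{-2}=1, q_{-1}=0), until the denominator exceeds 12:
  i=0: a_0=1, p_0 = 1*1 + 0 = 1, q_0 = 1*0 + 1 = 1.
  i=1: a_1=2, p_1 = 2*1 + 1 = 3, q_1 = 2*1 + 0 = 2.
  i=2: a_2=2, p_2 = 2*3 + 1 = 7, q_2 = 2*2 + 1 = 5.
  i=3: a_3=1, p_3 = 1*7 + 3 = 10, q_3 = 1*5 + 2 = 7.
  i=4: a_4=1, p_4 = 1*10 + 7 = 17, q_4 = 1*7 + 5 = 12.
  i=5: a_5=1, p_5 = 1*17 + 10 = 27, q_5 = 1*12 + 7 = 19.
q_5 = 19 > 12, so the last convergent with denominator <= 12 is p_4/q_4 = 17/12.
The closest fraction with denominator <= 12 is either p_4/q_4 or the intermediate fraction (k*p_4 + p_3)/(k*q_4 + q_3) with the largest k >= 1 whose denominator stays <= 12; these approach x as k grows, and every other convergent or intermediate fraction in range is farther away.
Largest k: floor((12 - q_3)/q_4) = floor((12 - 7)/12) = 0.
Since k = 0, no intermediate fraction beyond p_4/q_4 has denominator <= 12, so the convergent 17/12 is the closest (its error is |71*12 - 17*50|/(50*12) = 2/600).

17/12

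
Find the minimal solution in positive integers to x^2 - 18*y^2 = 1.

(x, y) = (17, 4)

First expand sqrt(18) as a continued fraction. With x_i = (sqrt(18) + m_i)/d_i and (m_0, d_0) = (0, 1): a_0 = floor(sqrt(18)) = 4, since 4^2 = 16 <= 18 < 25 = 5^2.
Iterate m_{i+1} = d_i*a_i - m_i, d_{i+1} = (18 - m_{i+1}^2)/d_i, a_{i+1} = floor((a_0 + m_{i+1})/d_{i+1}):
  m_1 = 1*4 - 0 = 4, d_1 = (18 - 4^2)/1 = 2/1 = 2, a_1 = floor((4 + 4)/2) = 4.
  m_2 = 2*4 - 4 = 4, d_2 = (18 - 4^2)/2 = 2/2 = 1, a_2 = floor((4 + 4)/1) = 8.
  m_3 = 1*8 - 4 = 4, d_3 = (18 - 4^2)/1 = 2/1 = 2: (m_3, d_3) = (m_1, d_1) = (4, 2), so from here the quotients repeat a_1, a_2; the period length is 2.
So sqrt(18) = [4; (4, 8)] with period length k = 2.
k is even, so the fundamental solution of x^2 - 18y^2 = 1 is (p_{k-1}, q_{k-1}) = (p_1, q_1); compute convergents through index 1.
Convergents (p_i = a_i*p_{i-1} + p_{i-2}, q_i = a_i*q_{i-1} + q_{i-2} with p_{-2}=0, p_{-1}=1, q_{-2}=1, q_{-1}=0):
  i=0: a_0=4, p_0 = 4*1 + 0 = 4, q_0 = 4*0 + 1 = 1.
  i=1: a_1=4, p_1 = 4*4 + 1 = 17, q_1 = 4*1 + 0 = 4.
Check: 17^2 - 18*4^2 = 289 - 288 = 1, so (x, y) = (17, 4) solves the equation, and by the theorem it is the least positive solution.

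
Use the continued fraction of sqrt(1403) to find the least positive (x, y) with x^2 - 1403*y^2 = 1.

First expand sqrt(1403) as a continued fraction. With x_i = (sqrt(1403) + m_i)/d_i and (m_0, d_0) = (0, 1): a_0 = floor(sqrt(1403)) = 37, since 37^2 = 1369 <= 1403 < 1444 = 38^2.
Iterate m_{i+1} = d_i*a_i - m_i, d_{i+1} = (1403 - m_{i+1}^2)/d_i, a_{i+1} = floor((a_0 + m_{i+1})/d_{i+1}):
  m_1 = 1*37 - 0 = 37, d_1 = (1403 - 37^2)/1 = 34/1 = 34, a_1 = floor((37 + 37)/34) = 2.
  m_2 = 34*2 - 37 = 31, d_2 = (1403 - 31^2)/34 = 442/34 = 13, a_2 = floor((37 + 31)/13) = 5.
  m_3 = 13*5 - 31 = 34, d_3 = (1403 - 34^2)/13 = 247/13 = 19, a_3 = floor((37 + 34)/19) = 3.
  m_4 = 19*3 - 34 = 23, d_4 = (1403 - 23^2)/19 = 874/19 = 46, a_4 = floor((37 + 23)/46) = 1.
  m_5 = 46*1 - 23 = 23, d_5 = (1403 - 23^2)/46 = 874/46 = 19, a_5 = floor((37 + 23)/19) = 3.
  m_6 = 19*3 - 23 = 34, d_6 = (1403 - 34^2)/19 = 247/19 = 13, a_6 = floor((37 + 34)/13) = 5.
  m_7 = 13*5 - 34 = 31, d_7 = (1403 - 31^2)/13 = 442/13 = 34, a_7 = floor((37 + 31)/34) = 2.
  m_8 = 34*2 - 31 = 37, d_8 = (1403 - 37^2)/34 = 34/34 = 1, a_8 = floor((37 + 37)/1) = 74.
  m_9 = 1*74 - 37 = 37, d_9 = (1403 - 37^2)/1 = 34/1 = 34: (m_9, d_9) = (m_1, d_1) = (37, 34), so from here the quotients repeat a_1, ..., a_8; the period length is 8.
So sqrt(1403) = [37; (2, 5, 3, 1, 3, 5, 2, 74)] with period length k = 8.
k is even, so the fundamental solution of x^2 - 1403y^2 = 1 is (p_{k-1}, q_{k-1}) = (p_7, q_7); compute convergents through index 7.
Convergents (p_i = a_i*p_{i-1} + p_{i-2}, q_i = a_i*q_{i-1} + q_{i-2} with p_{-2}=0, p_{-1}=1, q_{-2}=1, q_{-1}=0):
  i=0: a_0=37, p_0 = 37*1 + 0 = 37, q_0 = 37*0 + 1 = 1.
  i=1: a_1=2, p_1 = 2*37 + 1 = 75, q_1 = 2*1 + 0 = 2.
  i=2: a_2=5, p_2 = 5*75 + 37 = 412, q_2 = 5*2 + 1 = 11.
  i=3: a_3=3, p_3 = 3*412 + 75 = 1311, q_3 = 3*11 + 2 = 35.
  i=4: a_4=1, p_4 = 1*1311 + 412 = 1723, q_4 = 1*35 + 11 = 46.
  i=5: a_5=3, p_5 = 3*1723 + 1311 = 6480, q_5 = 3*46 + 35 = 173.
  i=6: a_6=5, p_6 = 5*6480 + 1723 = 34123, q_6 = 5*173 + 46 = 911.
  i=7: a_7=2, p_7 = 2*34123 + 6480 = 74726, q_7 = 2*911 + 173 = 1995.
Check: 74726^2 - 1403*1995^2 = 5583975076 - 5583975075 = 1, so (x, y) = (74726, 1995) solves the equation, and by the theorem it is the least positive solution.

(x, y) = (74726, 1995)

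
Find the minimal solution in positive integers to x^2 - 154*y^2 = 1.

First expand sqrt(154) as a continued fraction. With x_i = (sqrt(154) + m_i)/d_i and (m_0, d_0) = (0, 1): a_0 = floor(sqrt(154)) = 12, since 12^2 = 144 <= 154 < 169 = 13^2.
Iterate m_{i+1} = d_i*a_i - m_i, d_{i+1} = (154 - m_{i+1}^2)/d_i, a_{i+1} = floor((a_0 + m_{i+1})/d_{i+1}):
  m_1 = 1*12 - 0 = 12, d_1 = (154 - 12^2)/1 = 10/1 = 10, a_1 = floor((12 + 12)/10) = 2.
  m_2 = 10*2 - 12 = 8, d_2 = (154 - 8^2)/10 = 90/10 = 9, a_2 = floor((12 + 8)/9) = 2.
  m_3 = 9*2 - 8 = 10, d_3 = (154 - 10^2)/9 = 54/9 = 6, a_3 = floor((12 + 10)/6) = 3.
  m_4 = 6*3 - 10 = 8, d_4 = (154 - 8^2)/6 = 90/6 = 15, a_4 = floor((12 + 8)/15) = 1.
  m_5 = 15*1 - 8 = 7, d_5 = (154 - 7^2)/15 = 105/15 = 7, a_5 = floor((12 + 7)/7) = 2.
  m_6 = 7*2 - 7 = 7, d_6 = (154 - 7^2)/7 = 105/7 = 15, a_6 = floor((12 + 7)/15) = 1.
  m_7 = 15*1 - 7 = 8, d_7 = (154 - 8^2)/15 = 90/15 = 6, a_7 = floor((12 + 8)/6) = 3.
  m_8 = 6*3 - 8 = 10, d_8 = (154 - 10^2)/6 = 54/6 = 9, a_8 = floor((12 + 10)/9) = 2.
  m_9 = 9*2 - 10 = 8, d_9 = (154 - 8^2)/9 = 90/9 = 10, a_9 = floor((12 + 8)/10) = 2.
  m_10 = 10*2 - 8 = 12, d_10 = (154 - 12^2)/10 = 10/10 = 1, a_10 = floor((12 + 12)/1) = 24.
  m_11 = 1*24 - 12 = 12, d_11 = (154 - 12^2)/1 = 10/1 = 10: (m_11, d_11) = (m_1, d_1) = (12, 10), so from here the quotients repeat a_1, ..., a_10; the period length is 10.
So sqrt(154) = [12; (2, 2, 3, 1, 2, 1, 3, 2, 2, 24)] with period length k = 10.
k is even, so the fundamental solution of x^2 - 154y^2 = 1 is (p_{k-1}, q_{k-1}) = (p_9, q_9); compute convergents through index 9.
Convergents (p_i = a_i*p_{i-1} + p_{i-2}, q_i = a_i*q_{i-1} + q_{i-2} with p_{-2}=0, p_{-1}=1, q_{-2}=1, q_{-1}=0):
  i=0: a_0=12, p_0 = 12*1 + 0 = 12, q_0 = 12*0 + 1 = 1.
  i=1: a_1=2, p_1 = 2*12 + 1 = 25, q_1 = 2*1 + 0 = 2.
  i=2: a_2=2, p_2 = 2*25 + 12 = 62, q_2 = 2*2 + 1 = 5.
  i=3: a_3=3, p_3 = 3*62 + 25 = 211, q_3 = 3*5 + 2 = 17.
  i=4: a_4=1, p_4 = 1*211 + 62 = 273, q_4 = 1*17 + 5 = 22.
  i=5: a_5=2, p_5 = 2*273 + 211 = 757, q_5 = 2*22 + 17 = 61.
  i=6: a_6=1, p_6 = 1*757 + 273 = 1030, q_6 = 1*61 + 22 = 83.
  i=7: a_7=3, p_7 = 3*1030 + 757 = 3847, q_7 = 3*83 + 61 = 310.
  i=8: a_8=2, p_8 = 2*3847 + 1030 = 8724, q_8 = 2*310 + 83 = 703.
  i=9: a_9=2, p_9 = 2*8724 + 3847 = 21295, q_9 = 2*703 + 310 = 1716.
Check: 21295^2 - 154*1716^2 = 453477025 - 453477024 = 1, so (x, y) = (21295, 1716) solves the equation, and by the theorem it is the least positive solution.

(x, y) = (21295, 1716)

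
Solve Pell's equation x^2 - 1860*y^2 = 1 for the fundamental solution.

First expand sqrt(1860) as a continued fraction. With x_i = (sqrt(1860) + m_i)/d_i and (m_0, d_0) = (0, 1): a_0 = floor(sqrt(1860)) = 43, since 43^2 = 1849 <= 1860 < 1936 = 44^2.
Iterate m_{i+1} = d_i*a_i - m_i, d_{i+1} = (1860 - m_{i+1}^2)/d_i, a_{i+1} = floor((a_0 + m_{i+1})/d_{i+1}):
  m_1 = 1*43 - 0 = 43, d_1 = (1860 - 43^2)/1 = 11/1 = 11, a_1 = floor((43 + 43)/11) = 7.
  m_2 = 11*7 - 43 = 34, d_2 = (1860 - 34^2)/11 = 704/11 = 64, a_2 = floor((43 + 34)/64) = 1.
  m_3 = 64*1 - 34 = 30, d_3 = (1860 - 30^2)/64 = 960/64 = 15, a_3 = floor((43 + 30)/15) = 4.
  m_4 = 15*4 - 30 = 30, d_4 = (1860 - 30^2)/15 = 960/15 = 64, a_4 = floor((43 + 30)/64) = 1.
  m_5 = 64*1 - 30 = 34, d_5 = (1860 - 34^2)/64 = 704/64 = 11, a_5 = floor((43 + 34)/11) = 7.
  m_6 = 11*7 - 34 = 43, d_6 = (1860 - 43^2)/11 = 11/11 = 1, a_6 = floor((43 + 43)/1) = 86.
  m_7 = 1*86 - 43 = 43, d_7 = (1860 - 43^2)/1 = 11/1 = 11: (m_7, d_7) = (m_1, d_1) = (43, 11), so from here the quotients repeat a_1, ..., a_6; the period length is 6.
So sqrt(1860) = [43; (7, 1, 4, 1, 7, 86)] with period length k = 6.
k is even, so the fundamental solution of x^2 - 1860y^2 = 1 is (p_{k-1}, q_{k-1}) = (p_5, q_5); compute convergents through index 5.
Convergents (p_i = a_i*p_{i-1} + p_{i-2}, q_i = a_i*q_{i-1} + q_{i-2} with p_{-2}=0, p_{-1}=1, q_{-2}=1, q_{-1}=0):
  i=0: a_0=43, p_0 = 43*1 + 0 = 43, q_0 = 43*0 + 1 = 1.
  i=1: a_1=7, p_1 = 7*43 + 1 = 302, q_1 = 7*1 + 0 = 7.
  i=2: a_2=1, p_2 = 1*302 + 43 = 345, q_2 = 1*7 + 1 = 8.
  i=3: a_3=4, p_3 = 4*345 + 302 = 1682, q_3 = 4*8 + 7 = 39.
  i=4: a_4=1, p_4 = 1*1682 + 345 = 2027, q_4 = 1*39 + 8 = 47.
  i=5: a_5=7, p_5 = 7*2027 + 1682 = 15871, q_5 = 7*47 + 39 = 368.
Check: 15871^2 - 1860*368^2 = 251888641 - 251888640 = 1, so (x, y) = (15871, 368) solves the equation, and by the theorem it is the least positive solution.

(x, y) = (15871, 368)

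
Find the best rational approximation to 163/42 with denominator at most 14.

31/8

Expand x = 163/42 as a continued fraction with the Euclidean algorithm:
  163 = 3*42 + 37, so a_0 = 3.
  42 = 1*37 + 5, so a_1 = 1.
  37 = 7*5 + 2, so a_2 = 7.
  5 = 2*2 + 1, so a_3 = 2.
  2 = 2*1 + 0, so a_4 = 2.
so x = [3; 1, 7, 2, 2].
Convergents (p_i = a_i*p_{i-1} + p_{i-2}, q_i = a_i*q_{i-1} + q_{i-2} with p_{-2}=0, p_{-1}=1, q_{-2}=1, q_{-1}=0), until the denominator exceeds 14:
  i=0: a_0=3, p_0 = 3*1 + 0 = 3, q_0 = 3*0 + 1 = 1.
  i=1: a_1=1, p_1 = 1*3 + 1 = 4, q_1 = 1*1 + 0 = 1.
  i=2: a_2=7, p_2 = 7*4 + 3 = 31, q_2 = 7*1 + 1 = 8.
  i=3: a_3=2, p_3 = 2*31 + 4 = 66, q_3 = 2*8 + 1 = 17.
q_3 = 17 > 14, so the last convergent with denominator <= 14 is p_2/q_2 = 31/8.
The closest fraction with denominator <= 14 is either p_2/q_2 or the intermediate fraction (k*p_2 + p_1)/(k*q_2 + q_1) with the largest k >= 1 whose denominator stays <= 14; these approach x as k grows, and every other convergent or intermediate fraction in range is farther away.
Largest k: floor((14 - q_1)/q_2) = floor((14 - 1)/8) = 1.
That gives (1*31 + 4)/(1*8 + 1) = 35/9.
Compare the errors: |x - 31/8| = |163*8 - 31*42|/(42*8) = 2/336, and |x - 35/9| = |163*9 - 35*42|/(42*9) = 3/378.
Cross-multiplying, 2*378 = 756 < 1008 = 3*336, so 2/336 is smaller: the convergent 31/8 is closer to x than 35/9.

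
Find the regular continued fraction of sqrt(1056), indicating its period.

[32; (2, 64)]

Write x_i = (sqrt(1056) + m_i)/d_i with (m_0, d_0) = (0, 1). a_0 = floor(sqrt(1056)) = 32, since 32^2 = 1024 <= 1056 < 1089 = 33^2.
Iterate m_{i+1} = d_i*a_i - m_i, d_{i+1} = (1056 - m_{i+1}^2)/d_i, a_{i+1} = floor((a_0 + m_{i+1})/d_{i+1}):
  m_1 = 1*32 - 0 = 32, d_1 = (1056 - 32^2)/1 = 32/1 = 32, a_1 = floor((32 + 32)/32) = 2.
  m_2 = 32*2 - 32 = 32, d_2 = (1056 - 32^2)/32 = 32/32 = 1, a_2 = floor((32 + 32)/1) = 64.
  m_3 = 1*64 - 32 = 32, d_3 = (1056 - 32^2)/1 = 32/1 = 32: (m_3, d_3) = (m_1, d_1) = (32, 32), so from here the quotients repeat a_1, a_2; the period length is 2.
Hence the expansion of sqrt(1056) is a_0 = 32 followed by the repeating block 2, 64 (period 2).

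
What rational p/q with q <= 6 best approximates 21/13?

Expand x = 21/13 as a continued fraction with the Euclidean algorithm:
  21 = 1*13 + 8, so a_0 = 1.
  13 = 1*8 + 5, so a_1 = 1.
  8 = 1*5 + 3, so a_2 = 1.
  5 = 1*3 + 2, so a_3 = 1.
  3 = 1*2 + 1, so a_4 = 1.
  2 = 2*1 + 0, so a_5 = 2.
so x = [1; 1, 1, 1, 1, 2].
Convergents (p_i = a_i*p_{i-1} + p_{i-2}, q_i = a_i*q_{i-1} + q_{i-2} with p_{-2}=0, p_{-1}=1, q_{-2}=1, q_{-1}=0), until the denominator exceeds 6:
  i=0: a_0=1, p_0 = 1*1 + 0 = 1, q_0 = 1*0 + 1 = 1.
  i=1: a_1=1, p_1 = 1*1 + 1 = 2, q_1 = 1*1 + 0 = 1.
  i=2: a_2=1, p_2 = 1*2 + 1 = 3, q_2 = 1*1 + 1 = 2.
  i=3: a_3=1, p_3 = 1*3 + 2 = 5, q_3 = 1*2 + 1 = 3.
  i=4: a_4=1, p_4 = 1*5 + 3 = 8, q_4 = 1*3 + 2 = 5.
  i=5: a_5=2, p_5 = 2*8 + 5 = 21, q_5 = 2*5 + 3 = 13.
q_5 = 13 > 6, so the last convergent with denominator <= 6 is p_4/q_4 = 8/5.
The closest fraction with denominator <= 6 is either p_4/q_4 or the intermediate fraction (k*p_4 + p_3)/(k*q_4 + q_3) with the largest k >= 1 whose denominator stays <= 6; these approach x as k grows, and every other convergent or intermediate fraction in range is farther away.
Largest k: floor((6 - q_3)/q_4) = floor((6 - 3)/5) = 0.
Since k = 0, no intermediate fraction beyond p_4/q_4 has denominator <= 6, so the convergent 8/5 is the closest (its error is |21*5 - 8*13|/(13*5) = 1/65).

8/5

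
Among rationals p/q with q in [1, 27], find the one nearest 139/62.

Expand x = 139/62 as a continued fraction with the Euclidean algorithm:
  139 = 2*62 + 15, so a_0 = 2.
  62 = 4*15 + 2, so a_1 = 4.
  15 = 7*2 + 1, so a_2 = 7.
  2 = 2*1 + 0, so a_3 = 2.
so x = [2; 4, 7, 2].
Convergents (p_i = a_i*p_{i-1} + p_{i-2}, q_i = a_i*q_{i-1} + q_{i-2} with p_{-2}=0, p_{-1}=1, q_{-2}=1, q_{-1}=0), until the denominator exceeds 27:
  i=0: a_0=2, p_0 = 2*1 + 0 = 2, q_0 = 2*0 + 1 = 1.
  i=1: a_1=4, p_1 = 4*2 + 1 = 9, q_1 = 4*1 + 0 = 4.
  i=2: a_2=7, p_2 = 7*9 + 2 = 65, q_2 = 7*4 + 1 = 29.
q_2 = 29 > 27, so the last convergent with denominator <= 27 is p_1/q_1 = 9/4.
The closest fraction with denominator <= 27 is either p_1/q_1 or the intermediate fraction (k*p_1 + p_0)/(k*q_1 + q_0) with the largest k >= 1 whose denominator stays <= 27; these approach x as k grows, and every other convergent or intermediate fraction in range is farther away.
Largest k: floor((27 - q_0)/q_1) = floor((27 - 1)/4) = 6.
That gives (6*9 + 2)/(6*4 + 1) = 56/25.
Compare the errors: |x - 9/4| = |139*4 - 9*62|/(62*4) = 2/248, and |x - 56/25| = |139*25 - 56*62|/(62*25) = 3/1550.
Cross-multiplying, 3*248 = 744 < 3100 = 2*1550, so 3/1550 is smaller: the intermediate fraction 56/25 is closer to x than 9/4.

56/25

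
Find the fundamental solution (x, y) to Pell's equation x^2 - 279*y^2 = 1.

(x, y) = (1520, 91)

First expand sqrt(279) as a continued fraction. With x_i = (sqrt(279) + m_i)/d_i and (m_0, d_0) = (0, 1): a_0 = floor(sqrt(279)) = 16, since 16^2 = 256 <= 279 < 289 = 17^2.
Iterate m_{i+1} = d_i*a_i - m_i, d_{i+1} = (279 - m_{i+1}^2)/d_i, a_{i+1} = floor((a_0 + m_{i+1})/d_{i+1}):
  m_1 = 1*16 - 0 = 16, d_1 = (279 - 16^2)/1 = 23/1 = 23, a_1 = floor((16 + 16)/23) = 1.
  m_2 = 23*1 - 16 = 7, d_2 = (279 - 7^2)/23 = 230/23 = 10, a_2 = floor((16 + 7)/10) = 2.
  m_3 = 10*2 - 7 = 13, d_3 = (279 - 13^2)/10 = 110/10 = 11, a_3 = floor((16 + 13)/11) = 2.
  m_4 = 11*2 - 13 = 9, d_4 = (279 - 9^2)/11 = 198/11 = 18, a_4 = floor((16 + 9)/18) = 1.
  m_5 = 18*1 - 9 = 9, d_5 = (279 - 9^2)/18 = 198/18 = 11, a_5 = floor((16 + 9)/11) = 2.
  m_6 = 11*2 - 9 = 13, d_6 = (279 - 13^2)/11 = 110/11 = 10, a_6 = floor((16 + 13)/10) = 2.
  m_7 = 10*2 - 13 = 7, d_7 = (279 - 7^2)/10 = 230/10 = 23, a_7 = floor((16 + 7)/23) = 1.
  m_8 = 23*1 - 7 = 16, d_8 = (279 - 16^2)/23 = 23/23 = 1, a_8 = floor((16 + 16)/1) = 32.
  m_9 = 1*32 - 16 = 16, d_9 = (279 - 16^2)/1 = 23/1 = 23: (m_9, d_9) = (m_1, d_1) = (16, 23), so from here the quotients repeat a_1, ..., a_8; the period length is 8.
So sqrt(279) = [16; (1, 2, 2, 1, 2, 2, 1, 32)] with period length k = 8.
k is even, so the fundamental solution of x^2 - 279y^2 = 1 is (p_{k-1}, q_{k-1}) = (p_7, q_7); compute convergents through index 7.
Convergents (p_i = a_i*p_{i-1} + p_{i-2}, q_i = a_i*q_{i-1} + q_{i-2} with p_{-2}=0, p_{-1}=1, q_{-2}=1, q_{-1}=0):
  i=0: a_0=16, p_0 = 16*1 + 0 = 16, q_0 = 16*0 + 1 = 1.
  i=1: a_1=1, p_1 = 1*16 + 1 = 17, q_1 = 1*1 + 0 = 1.
  i=2: a_2=2, p_2 = 2*17 + 16 = 50, q_2 = 2*1 + 1 = 3.
  i=3: a_3=2, p_3 = 2*50 + 17 = 117, q_3 = 2*3 + 1 = 7.
  i=4: a_4=1, p_4 = 1*117 + 50 = 167, q_4 = 1*7 + 3 = 10.
  i=5: a_5=2, p_5 = 2*167 + 117 = 451, q_5 = 2*10 + 7 = 27.
  i=6: a_6=2, p_6 = 2*451 + 167 = 1069, q_6 = 2*27 + 10 = 64.
  i=7: a_7=1, p_7 = 1*1069 + 451 = 1520, q_7 = 1*64 + 27 = 91.
Check: 1520^2 - 279*91^2 = 2310400 - 2310399 = 1, so (x, y) = (1520, 91) solves the equation, and by the theorem it is the least positive solution.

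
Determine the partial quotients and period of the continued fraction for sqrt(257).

Write x_i = (sqrt(257) + m_i)/d_i with (m_0, d_0) = (0, 1). a_0 = floor(sqrt(257)) = 16, since 16^2 = 256 <= 257 < 289 = 17^2.
Iterate m_{i+1} = d_i*a_i - m_i, d_{i+1} = (257 - m_{i+1}^2)/d_i, a_{i+1} = floor((a_0 + m_{i+1})/d_{i+1}):
  m_1 = 1*16 - 0 = 16, d_1 = (257 - 16^2)/1 = 1/1 = 1, a_1 = floor((16 + 16)/1) = 32.
  m_2 = 1*32 - 16 = 16, d_2 = (257 - 16^2)/1 = 1/1 = 1: (m_2, d_2) = (m_1, d_1) = (16, 1), so from here the quotient a_1 repeats; the period length is 1.
Hence the expansion of sqrt(257) is a_0 = 16 followed by the repeating block 32 (period 1).

[16; (32)]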